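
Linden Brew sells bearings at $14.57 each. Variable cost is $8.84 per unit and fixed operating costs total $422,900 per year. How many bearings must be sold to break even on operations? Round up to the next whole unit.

73,805 bearings

Each unit contributes $14.57 − $8.84 = $5.73.
Break-even Q = $422,900 / $5.73 = 73,804.54 → 73,805 bearings.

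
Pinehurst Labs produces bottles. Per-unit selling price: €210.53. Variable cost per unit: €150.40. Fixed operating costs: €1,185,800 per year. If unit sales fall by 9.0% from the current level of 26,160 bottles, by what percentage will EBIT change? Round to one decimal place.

-36.6%

Contribution at this volume is 26,160 × €60.13 = €1,573,000.80.
Operating income = contribution − fixed costs = €1,573,000.80 − €1,185,800 = €387,200.80.
So DOL = total CM / EBIT = €1,573,000.80 / €387,200.80 = 4.0625.
So EBIT moves 4.0625 × (-9.0%) = -36.6%.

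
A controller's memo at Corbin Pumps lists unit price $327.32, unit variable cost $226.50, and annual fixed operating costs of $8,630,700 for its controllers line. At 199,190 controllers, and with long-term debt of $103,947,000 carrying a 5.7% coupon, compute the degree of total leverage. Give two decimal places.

Contribution at this volume is 199,190 × $100.82 = $20,082,335.80.
Operating income = contribution − fixed costs = $20,082,335.80 − $8,630,700 = $11,451,635.80. Interest = $5,924,979.00, so EBIT − I = $5,526,656.80.
DCL = contribution ÷ (EBIT − I) = $20,082,335.80 ÷ $5,526,656.80 = 3.6337.

3.63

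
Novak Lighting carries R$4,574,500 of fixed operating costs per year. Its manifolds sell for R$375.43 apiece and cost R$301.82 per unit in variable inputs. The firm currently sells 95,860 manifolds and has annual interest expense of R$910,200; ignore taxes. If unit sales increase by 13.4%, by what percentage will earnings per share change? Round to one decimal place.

Contribution at this volume is 95,860 × R$73.61 = R$7,056,254.60.
Operating income = contribution − fixed costs = R$7,056,254.60 − R$4,574,500 = R$2,481,754.60.
After interest of R$910,200.00, pre-tax earnings = R$1,571,554.60.
DCL = total CM / (EBIT − I) = R$7,056,254.60 / R$1,571,554.60 = 4.4900.
%ΔEPS = DCL × %ΔSales = 4.4900 × +13.4% = +60.2%.

+60.2%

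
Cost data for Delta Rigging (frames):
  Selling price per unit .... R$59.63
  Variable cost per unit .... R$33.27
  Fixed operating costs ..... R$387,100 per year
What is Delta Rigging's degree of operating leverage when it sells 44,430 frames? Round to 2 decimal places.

Contribution at this volume is 44,430 × R$26.36 = R$1,171,174.80.
Subtracting fixed costs: EBIT = R$1,171,174.80 − R$387,100 = R$784,074.80.
Degree of operating leverage = R$1,171,174.80 / R$784,074.80 = 1.4937.

1.49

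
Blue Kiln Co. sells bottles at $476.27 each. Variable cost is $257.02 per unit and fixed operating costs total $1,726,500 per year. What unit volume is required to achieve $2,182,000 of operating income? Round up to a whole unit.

17,827 bottles

Each unit contributes $476.27 − $257.02 = $219.25.
Need Q such that Q × $219.25 − $1,726,500 = $2,182,000, i.e. Q = $3,908,500 / $219.25 = 17,826.68 → 17,827.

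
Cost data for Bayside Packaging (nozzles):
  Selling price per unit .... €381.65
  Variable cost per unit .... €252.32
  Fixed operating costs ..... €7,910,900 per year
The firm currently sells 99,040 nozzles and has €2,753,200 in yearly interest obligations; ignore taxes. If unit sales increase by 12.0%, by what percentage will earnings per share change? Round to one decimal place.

Contribution at this volume is 99,040 × €129.33 = €12,808,843.20.
Operating income = contribution − fixed costs = €12,808,843.20 − €7,910,900 = €4,897,943.20.
Interest = €2,753,200.00, so EBIT − I = €2,144,743.20.
Degree of combined leverage = contribution ÷ (EBIT − I) = €12,808,843.20 ÷ €2,144,743.20 = 5.9722.
%ΔEPS = DCL × %ΔSales = 5.9722 × +12.0% = +71.7%.

+71.7%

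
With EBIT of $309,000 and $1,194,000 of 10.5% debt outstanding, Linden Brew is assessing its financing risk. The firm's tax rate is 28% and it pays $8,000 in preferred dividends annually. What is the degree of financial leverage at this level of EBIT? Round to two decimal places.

Annual interest charges come to $125,370.00.
Pre-tax preferred-dividend burden = $8,000 ÷ (1 − 0.28) = $11,111.11.
DFL = EBIT ÷ [EBIT − I − D_p/(1−t)] = $309,000 ÷ [$309,000 − $125,370.00 − $11,111.11] = $309,000 ÷ $172,518.89 = 1.7911.

1.79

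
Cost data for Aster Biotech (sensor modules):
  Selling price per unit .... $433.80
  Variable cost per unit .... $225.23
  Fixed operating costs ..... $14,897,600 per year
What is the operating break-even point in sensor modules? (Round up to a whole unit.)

Contribution margin per unit = $433.80 − $225.23 = $208.57.
Break-even Q = $14,897,600 / $208.57 = 71,427.34 → 71,428 sensor modules.

71,428 sensor modules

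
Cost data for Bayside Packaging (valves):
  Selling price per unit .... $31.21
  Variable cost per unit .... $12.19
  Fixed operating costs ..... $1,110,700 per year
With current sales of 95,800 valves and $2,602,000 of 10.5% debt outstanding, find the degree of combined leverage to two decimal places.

At 95,800 units, contribution = 95,800 × $19.02 = $1,822,116.00.
Operating income = contribution − fixed costs = $1,822,116.00 − $1,110,700 = $711,416.00. Interest = $273,210.00.
DOL = $1,822,116.00 ÷ $711,416.00 = 2.5613; DFL = $711,416.00 ÷ $438,206.00 = 1.6235.
Combined leverage = 2.5613 × 1.6235 = 4.1583.

4.16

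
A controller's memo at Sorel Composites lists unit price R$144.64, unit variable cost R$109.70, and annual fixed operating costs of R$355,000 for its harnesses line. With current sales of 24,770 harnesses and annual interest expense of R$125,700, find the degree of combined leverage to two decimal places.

2.25

Total contribution margin = 24,770 × R$34.94 = R$865,463.80.
EBIT = R$865,463.80 − R$355,000 = R$510,463.80. Interest = R$125,700.00, so EBIT − I = R$384,763.80.
DCL = contribution ÷ (EBIT − I) = R$865,463.80 ÷ R$384,763.80 = 2.2493.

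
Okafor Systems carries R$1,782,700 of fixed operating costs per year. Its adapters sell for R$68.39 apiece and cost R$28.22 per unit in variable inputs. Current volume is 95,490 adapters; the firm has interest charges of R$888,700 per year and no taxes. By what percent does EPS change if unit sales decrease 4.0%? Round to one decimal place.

At 95,490 units, contribution = 95,490 × R$40.17 = R$3,835,833.30.
EBIT = R$3,835,833.30 − R$1,782,700 = R$2,053,133.30.
After interest of R$888,700.00, pre-tax earnings = R$1,164,433.30.
Degree of combined leverage = contribution ÷ (EBIT − I) = R$3,835,833.30 ÷ R$1,164,433.30 = 3.2942.
%ΔEPS = DCL × %ΔSales = 3.2942 × -4.0% = -13.2%.

-13.2%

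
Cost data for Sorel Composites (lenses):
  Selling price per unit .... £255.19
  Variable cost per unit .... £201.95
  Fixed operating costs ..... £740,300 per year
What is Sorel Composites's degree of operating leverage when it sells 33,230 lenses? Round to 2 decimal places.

Total contribution margin = 33,230 × £53.24 = £1,769,165.20.
Operating income = contribution − fixed costs = £1,769,165.20 − £740,300 = £1,028,865.20.
Degree of operating leverage = £1,769,165.20 / £1,028,865.20 = 1.7195.

1.72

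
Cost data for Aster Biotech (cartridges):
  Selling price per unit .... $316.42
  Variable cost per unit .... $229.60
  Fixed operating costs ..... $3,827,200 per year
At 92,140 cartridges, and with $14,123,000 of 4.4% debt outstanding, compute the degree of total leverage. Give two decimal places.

Contribution at this volume is 92,140 × $86.82 = $7,999,594.80.
EBIT = $7,999,594.80 − $3,827,200 = $4,172,394.80. Interest = $621,412.00, so EBIT − I = $3,550,982.80.
DCL = contribution ÷ (EBIT − I) = $7,999,594.80 ÷ $3,550,982.80 = 2.2528.

2.25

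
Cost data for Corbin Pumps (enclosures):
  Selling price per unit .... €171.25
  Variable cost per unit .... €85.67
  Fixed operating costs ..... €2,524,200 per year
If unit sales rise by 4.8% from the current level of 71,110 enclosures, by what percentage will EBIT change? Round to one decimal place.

Contribution at this volume is 71,110 × €85.58 = €6,085,593.80.
Operating income = contribution − fixed costs = €6,085,593.80 − €2,524,200 = €3,561,393.80.
So DOL = total CM / EBIT = €6,085,593.80 / €3,561,393.80 = 1.7088.
So EBIT moves 1.7088 × (+4.8%) = +8.2%.

+8.2%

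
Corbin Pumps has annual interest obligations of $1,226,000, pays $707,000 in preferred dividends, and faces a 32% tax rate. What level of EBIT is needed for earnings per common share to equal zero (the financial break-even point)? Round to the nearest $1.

$2,265,706

Preferred dividends are paid after tax, so their pre-tax equivalent is $707,000 ÷ (1 − 0.32) = $1,039,705.88.
Financial break-even EBIT = interest + D_p ÷ (1 − t) = $1,226,000 + $1,039,705.88 = $2,265,705.88.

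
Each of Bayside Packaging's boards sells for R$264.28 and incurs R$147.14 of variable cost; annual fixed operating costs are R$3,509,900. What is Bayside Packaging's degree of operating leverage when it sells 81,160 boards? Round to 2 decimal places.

1.59

At 81,160 units, contribution = 81,160 × R$117.14 = R$9,507,082.40.
Subtracting fixed costs: EBIT = R$9,507,082.40 − R$3,509,900 = R$5,997,182.40.
Degree of operating leverage = R$9,507,082.40 / R$5,997,182.40 = 1.5853.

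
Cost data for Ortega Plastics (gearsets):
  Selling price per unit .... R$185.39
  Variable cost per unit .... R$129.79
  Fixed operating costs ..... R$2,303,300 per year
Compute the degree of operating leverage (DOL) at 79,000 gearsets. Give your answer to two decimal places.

2.10

At 79,000 units, contribution = 79,000 × R$55.60 = R$4,392,400.00.
EBIT = R$4,392,400.00 − R$2,303,300 = R$2,089,100.00.
Degree of operating leverage = R$4,392,400.00 / R$2,089,100.00 = 2.1025.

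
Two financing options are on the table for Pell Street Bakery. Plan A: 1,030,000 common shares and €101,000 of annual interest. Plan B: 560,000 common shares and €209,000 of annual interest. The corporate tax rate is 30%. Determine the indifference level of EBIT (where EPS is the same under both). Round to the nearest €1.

€337,681

At indifference, (EBIT − 101,000)(1 − t)/1,030,000 = (EBIT − 209,000)(1 − t)/560,000.
Cancelling (1 − t) and cross-multiplying: 560,000·(EBIT − 101,000) = 1,030,000·(EBIT − 209,000).
EBIT × (1,030,000 − 560,000) = 209,000 × 1,030,000 − 101,000 × 560,000 = 158,710,000,000, so EBIT = 158,710,000,000 ÷ 470,000 = 337,680.85.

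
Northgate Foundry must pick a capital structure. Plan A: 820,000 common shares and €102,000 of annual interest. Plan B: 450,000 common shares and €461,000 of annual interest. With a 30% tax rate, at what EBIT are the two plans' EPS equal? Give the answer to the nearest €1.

Set EPS_A = EPS_B: (EBIT − €102,000)(1 − 0.30) ÷ 820,000 = (EBIT − €461,000)(1 − 0.30) ÷ 450,000.
The (1 − t) factor cancels: (EBIT − 102,000) × 450,000 = (EBIT − 461,000) × 820,000.
Solving, EBIT = (461,000·820,000 − 102,000·450,000) / (820,000 − 450,000) = 332,120,000,000 / 370,000 = 897,621.62.

€897,622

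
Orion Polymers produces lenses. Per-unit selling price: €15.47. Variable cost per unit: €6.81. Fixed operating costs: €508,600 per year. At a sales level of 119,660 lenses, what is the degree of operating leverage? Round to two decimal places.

Contribution at this volume is 119,660 × €8.66 = €1,036,255.60.
EBIT = €1,036,255.60 − €508,600 = €527,655.60.
So DOL = total CM / EBIT = €1,036,255.60 / €527,655.60 = 1.9639.

1.96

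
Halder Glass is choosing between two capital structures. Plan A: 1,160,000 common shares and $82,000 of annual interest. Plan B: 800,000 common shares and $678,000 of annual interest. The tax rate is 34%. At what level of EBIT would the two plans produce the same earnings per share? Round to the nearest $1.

$2,002,444

Set EPS_A = EPS_B: (EBIT − $82,000)(1 − 0.34) ÷ 1,160,000 = (EBIT − $678,000)(1 − 0.34) ÷ 800,000.
Cancelling (1 − t) and cross-multiplying: 800,000·(EBIT − 82,000) = 1,160,000·(EBIT − 678,000).
Solving, EBIT = (678,000·1,160,000 − 82,000·800,000) / (1,160,000 − 800,000) = 720,880,000,000 / 360,000 = 2,002,444.44.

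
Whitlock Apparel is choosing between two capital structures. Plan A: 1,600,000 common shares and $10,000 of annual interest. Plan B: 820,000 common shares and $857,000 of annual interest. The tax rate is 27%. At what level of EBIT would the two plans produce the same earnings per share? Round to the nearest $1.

$1,747,436

At indifference, (EBIT − 10,000)(1 − t)/1,600,000 = (EBIT − 857,000)(1 − t)/820,000.
Cancelling (1 − t) and cross-multiplying: 820,000·(EBIT − 10,000) = 1,600,000·(EBIT − 857,000).
EBIT × (1,600,000 − 820,000) = 857,000 × 1,600,000 − 10,000 × 820,000 = 1,363,000,000,000, so EBIT = 1,363,000,000,000 ÷ 780,000 = 1,747,435.90.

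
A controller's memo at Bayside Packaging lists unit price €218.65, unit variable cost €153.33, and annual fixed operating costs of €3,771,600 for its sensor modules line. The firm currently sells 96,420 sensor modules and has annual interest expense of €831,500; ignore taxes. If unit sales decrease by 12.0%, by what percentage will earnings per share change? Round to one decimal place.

-44.6%

At 96,420 units, contribution = 96,420 × €65.32 = €6,298,154.40.
Operating income = contribution − fixed costs = €6,298,154.40 − €3,771,600 = €2,526,554.40.
After interest of €831,500.00, pre-tax earnings = €1,695,054.40.
Degree of combined leverage = contribution ÷ (EBIT − I) = €6,298,154.40 ÷ €1,695,054.40 = 3.7156.
%ΔEPS = DCL × %ΔSales = 3.7156 × -12.0% = -44.6%.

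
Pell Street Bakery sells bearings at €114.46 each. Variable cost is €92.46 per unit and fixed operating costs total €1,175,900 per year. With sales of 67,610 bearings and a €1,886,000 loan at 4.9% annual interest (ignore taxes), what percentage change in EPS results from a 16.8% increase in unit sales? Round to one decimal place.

At 67,610 units, contribution = 67,610 × €22.00 = €1,487,420.00.
Subtracting fixed costs: EBIT = €1,487,420.00 − €1,175,900 = €311,520.00.
Interest = €92,414.00, so EBIT − I = €219,106.00.
Degree of combined leverage = contribution ÷ (EBIT − I) = €1,487,420.00 ÷ €219,106.00 = 6.7886.
%ΔEPS = DCL × %ΔSales = 6.7886 × +16.8% = +114.0%.

+114.0%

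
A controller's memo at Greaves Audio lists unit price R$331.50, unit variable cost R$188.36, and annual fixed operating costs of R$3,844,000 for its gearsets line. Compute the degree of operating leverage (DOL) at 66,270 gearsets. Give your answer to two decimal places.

Contribution at this volume is 66,270 × R$143.14 = R$9,485,887.80.
Operating income = contribution − fixed costs = R$9,485,887.80 − R$3,844,000 = R$5,641,887.80.
So DOL = total CM / EBIT = R$9,485,887.80 / R$5,641,887.80 = 1.6813.

1.68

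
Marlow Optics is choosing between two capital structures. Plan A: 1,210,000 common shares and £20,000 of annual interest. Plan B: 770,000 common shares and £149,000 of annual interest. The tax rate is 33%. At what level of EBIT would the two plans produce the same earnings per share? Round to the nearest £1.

£374,750

Set EPS_A = EPS_B: (EBIT − £20,000)(1 − 0.33) ÷ 1,210,000 = (EBIT − £149,000)(1 − 0.33) ÷ 770,000.
Cancelling (1 − t) and cross-multiplying: 770,000·(EBIT − 20,000) = 1,210,000·(EBIT − 149,000).
Solving, EBIT = (149,000·1,210,000 − 20,000·770,000) / (1,210,000 − 770,000) = 164,890,000,000 / 440,000 = 374,750.00.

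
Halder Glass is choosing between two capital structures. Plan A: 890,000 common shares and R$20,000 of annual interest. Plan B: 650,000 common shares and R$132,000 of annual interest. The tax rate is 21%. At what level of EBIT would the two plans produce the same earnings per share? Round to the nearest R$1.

R$435,333

At indifference, (EBIT − 20,000)(1 − t)/890,000 = (EBIT − 132,000)(1 − t)/650,000.
Cancelling (1 − t) and cross-multiplying: 650,000·(EBIT − 20,000) = 890,000·(EBIT − 132,000).
EBIT × (890,000 − 650,000) = 132,000 × 890,000 − 20,000 × 650,000 = 104,480,000,000, so EBIT = 104,480,000,000 ÷ 240,000 = 435,333.33.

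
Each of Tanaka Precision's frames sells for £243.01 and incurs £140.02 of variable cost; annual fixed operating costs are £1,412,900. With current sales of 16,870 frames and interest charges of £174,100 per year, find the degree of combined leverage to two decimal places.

11.55

Contribution at this volume is 16,870 × £102.99 = £1,737,441.30.
Subtracting fixed costs: EBIT = £1,737,441.30 − £1,412,900 = £324,541.30. Interest = £174,100.00, so EBIT − I = £150,441.30.
Degree of total leverage = total CM / (EBIT − interest) = £1,737,441.30 / £150,441.30 = 11.5490.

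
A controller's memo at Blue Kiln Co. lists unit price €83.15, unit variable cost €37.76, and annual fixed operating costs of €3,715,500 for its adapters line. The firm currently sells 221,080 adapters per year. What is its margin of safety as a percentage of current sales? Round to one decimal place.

63.0%

Unit CM = price − variable cost = €83.15 − €37.76 = €45.39. Break-even units = €3,715,500 ÷ €45.39 = 81,857.24; break-even revenue = 81,857.24 × €83.15 = €6,806,429.28.
Current sales = 221,080 × €83.15 = €18,382,802.00.
Margin of safety = (€18,382,802.00 − €6,806,429.28) ÷ €18,382,802.00 = 63.0%.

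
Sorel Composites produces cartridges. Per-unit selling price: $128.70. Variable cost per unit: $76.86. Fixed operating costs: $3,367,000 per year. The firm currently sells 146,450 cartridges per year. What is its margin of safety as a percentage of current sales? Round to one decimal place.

55.7%

Unit CM = price − variable cost = $128.70 − $76.86 = $51.84. Break-even units = $3,367,000 ÷ $51.84 = 64,949.85; break-even revenue = 64,949.85 × $128.70 = $8,359,045.14.
Current sales = 146,450 × $128.70 = $18,848,115.00.
Margin of safety = ($18,848,115.00 − $8,359,045.14) ÷ $18,848,115.00 = 55.7%.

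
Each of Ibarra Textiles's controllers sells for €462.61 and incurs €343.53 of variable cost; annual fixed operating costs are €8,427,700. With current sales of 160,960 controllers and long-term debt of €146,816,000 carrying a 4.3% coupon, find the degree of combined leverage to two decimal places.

Total contribution margin = 160,960 × €119.08 = €19,167,116.80.
Operating income = contribution − fixed costs = €19,167,116.80 − €8,427,700 = €10,739,416.80. Interest = €6,313,088.00, so EBIT − I = €4,426,328.80.
Degree of total leverage = total CM / (EBIT − interest) = €19,167,116.80 / €4,426,328.80 = 4.3303.

4.33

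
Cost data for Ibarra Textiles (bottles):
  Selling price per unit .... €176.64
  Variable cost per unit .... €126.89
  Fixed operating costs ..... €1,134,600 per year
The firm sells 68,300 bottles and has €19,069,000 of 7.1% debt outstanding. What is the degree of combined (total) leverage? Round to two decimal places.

3.74

Total contribution margin = 68,300 × €49.75 = €3,397,925.00.
Operating income = contribution − fixed costs = €3,397,925.00 − €1,134,600 = €2,263,325.00. Interest = €1,353,899.00, so EBIT − I = €909,426.00.
Degree of total leverage = total CM / (EBIT − interest) = €3,397,925.00 / €909,426.00 = 3.7363.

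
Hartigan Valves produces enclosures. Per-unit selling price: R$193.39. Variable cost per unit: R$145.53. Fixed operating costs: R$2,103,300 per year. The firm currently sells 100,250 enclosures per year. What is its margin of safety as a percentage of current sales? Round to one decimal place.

Unit CM = price − variable cost = R$193.39 − R$145.53 = R$47.86. Break-even units = R$2,103,300 ÷ R$47.86 = 43,946.93; break-even revenue = 43,946.93 × R$193.39 = R$8,498,896.51.
Current sales = 100,250 × R$193.39 = R$19,387,347.50.
Margin of safety = (R$19,387,347.50 − R$8,498,896.51) ÷ R$19,387,347.50 = 56.2%.

56.2%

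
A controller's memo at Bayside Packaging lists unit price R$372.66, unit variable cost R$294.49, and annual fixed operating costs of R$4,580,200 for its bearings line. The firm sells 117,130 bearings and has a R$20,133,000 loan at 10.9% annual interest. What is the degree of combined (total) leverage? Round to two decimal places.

Contribution at this volume is 117,130 × R$78.17 = R$9,156,052.10.
EBIT = R$9,156,052.10 − R$4,580,200 = R$4,575,852.10. Interest = R$2,194,497.00, so EBIT − I = R$2,381,355.10.
DCL = contribution ÷ (EBIT − I) = R$9,156,052.10 ÷ R$2,381,355.10 = 3.8449.

3.84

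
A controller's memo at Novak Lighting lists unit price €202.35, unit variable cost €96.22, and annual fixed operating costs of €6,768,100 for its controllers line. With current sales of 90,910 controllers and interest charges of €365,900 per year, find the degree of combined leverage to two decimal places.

Total contribution margin = 90,910 × €106.13 = €9,648,278.30.
Subtracting fixed costs: EBIT = €9,648,278.30 − €6,768,100 = €2,880,178.30. Interest = €365,900.00.
DOL = €9,648,278.30 ÷ €2,880,178.30 = 3.3499; DFL = €2,880,178.30 ÷ €2,514,278.30 = 1.1455.
DCL = DOL × DFL = 3.3499 × 1.1455 = 3.8373.

3.84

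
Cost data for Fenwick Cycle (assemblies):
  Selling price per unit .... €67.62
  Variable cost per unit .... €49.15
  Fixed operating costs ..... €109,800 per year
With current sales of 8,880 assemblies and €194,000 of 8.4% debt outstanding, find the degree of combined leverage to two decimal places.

At 8,880 units, contribution = 8,880 × €18.47 = €164,013.60.
Subtracting fixed costs: EBIT = €164,013.60 − €109,800 = €54,213.60. Interest = €16,296.00.
DOL = €164,013.60 ÷ €54,213.60 = 3.0253; DFL = €54,213.60 ÷ €37,917.60 = 1.4298.
Combined leverage = 3.0253 × 1.4298 = 4.3256.

4.33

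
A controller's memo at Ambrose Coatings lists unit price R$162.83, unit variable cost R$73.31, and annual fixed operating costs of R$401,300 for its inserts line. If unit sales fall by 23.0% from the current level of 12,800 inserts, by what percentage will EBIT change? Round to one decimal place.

Total contribution margin = 12,800 × R$89.52 = R$1,145,856.00.
Subtracting fixed costs: EBIT = R$1,145,856.00 − R$401,300 = R$744,556.00.
DOL = contribution ÷ EBIT = R$1,145,856.00 ÷ R$744,556.00 = 1.5390.
So EBIT moves 1.5390 × (-23.0%) = -35.4%.

-35.4%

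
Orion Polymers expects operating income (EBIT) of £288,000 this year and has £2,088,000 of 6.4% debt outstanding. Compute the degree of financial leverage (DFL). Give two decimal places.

Annual interest charges come to £133,632.00.
Degree of financial leverage = EBIT / (EBIT − interest) = £288,000 / £154,368.00 = 1.8657.

1.87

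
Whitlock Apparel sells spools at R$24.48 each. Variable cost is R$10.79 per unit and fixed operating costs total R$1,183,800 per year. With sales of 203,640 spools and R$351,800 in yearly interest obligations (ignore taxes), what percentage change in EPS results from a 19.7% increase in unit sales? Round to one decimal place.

Contribution at this volume is 203,640 × R$13.69 = R$2,787,831.60.
Subtracting fixed costs: EBIT = R$2,787,831.60 − R$1,183,800 = R$1,604,031.60.
After interest of R$351,800.00, pre-tax earnings = R$1,252,231.60.
Degree of combined leverage = contribution ÷ (EBIT − I) = R$2,787,831.60 ÷ R$1,252,231.60 = 2.2263.
%ΔEPS = DCL × %ΔSales = 2.2263 × +19.7% = +43.9%.

+43.9%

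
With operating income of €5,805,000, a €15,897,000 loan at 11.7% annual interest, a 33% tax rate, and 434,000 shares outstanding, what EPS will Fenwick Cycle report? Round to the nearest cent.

Pre-tax income = €5,805,000 − €1,859,949.00 = €3,945,051.00.
Net income = €3,945,051.00 × (1 − 0.33) = €2,643,184.17.
EPS = €2,643,184.17 ÷ 434,000 = €6.09.

€6.09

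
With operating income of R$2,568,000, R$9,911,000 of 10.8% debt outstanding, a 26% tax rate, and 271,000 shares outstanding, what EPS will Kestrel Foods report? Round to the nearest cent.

Interest = R$1,070,388.00, so EBT = R$2,568,000 − R$1,070,388.00 = R$1,497,612.00.
Net income = R$1,497,612.00 × (1 − 0.26) = R$1,108,232.88.
Per share: R$1,108,232.88 / 271,000 shares = R$4.09.

R$4.09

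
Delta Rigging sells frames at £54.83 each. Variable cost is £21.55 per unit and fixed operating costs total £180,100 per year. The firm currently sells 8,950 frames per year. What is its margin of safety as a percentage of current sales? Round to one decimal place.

39.5%

Each unit contributes £54.83 − £21.55 = £33.28. Break-even units = £180,100 ÷ £33.28 = 5,411.66; break-even revenue = 5,411.66 × £54.83 = £296,721.24.
Current sales = 8,950 × £54.83 = £490,728.50.
Margin of safety = (£490,728.50 − £296,721.24) ÷ £490,728.50 = 39.5%.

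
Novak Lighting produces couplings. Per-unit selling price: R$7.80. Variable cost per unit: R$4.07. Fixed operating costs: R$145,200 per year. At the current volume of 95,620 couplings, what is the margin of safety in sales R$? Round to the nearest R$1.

Contribution margin per unit = R$7.80 − R$4.07 = R$3.73. Break-even units = R$145,200 ÷ R$3.73 = 38,927.61; break-even revenue = 38,927.61 × R$7.80 = R$303,635.39.
Current sales = 95,620 × R$7.80 = R$745,836.00.
Margin of safety = R$745,836.00 − R$303,635.39 = R$442,201.

R$442,201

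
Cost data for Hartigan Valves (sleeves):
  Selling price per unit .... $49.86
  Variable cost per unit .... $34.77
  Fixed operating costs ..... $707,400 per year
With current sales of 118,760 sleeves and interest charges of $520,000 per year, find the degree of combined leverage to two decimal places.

3.17

Contribution at this volume is 118,760 × $15.09 = $1,792,088.40.
Subtracting fixed costs: EBIT = $1,792,088.40 − $707,400 = $1,084,688.40. Interest = $520,000.00, so EBIT − I = $564,688.40.
DCL = contribution ÷ (EBIT − I) = $1,792,088.40 ÷ $564,688.40 = 3.1736.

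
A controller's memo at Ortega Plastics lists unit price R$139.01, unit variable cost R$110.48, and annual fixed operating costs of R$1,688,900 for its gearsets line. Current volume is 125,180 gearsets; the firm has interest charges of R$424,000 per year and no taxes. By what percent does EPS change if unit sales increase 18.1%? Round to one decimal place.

+44.3%

Total contribution margin = 125,180 × R$28.53 = R$3,571,385.40.
Operating income = contribution − fixed costs = R$3,571,385.40 − R$1,688,900 = R$1,882,485.40.
After interest of R$424,000.00, pre-tax earnings = R$1,458,485.40.
DCL = total CM / (EBIT − I) = R$3,571,385.40 / R$1,458,485.40 = 2.4487.
%ΔEPS = DCL × %ΔSales = 2.4487 × +18.1% = +44.3%.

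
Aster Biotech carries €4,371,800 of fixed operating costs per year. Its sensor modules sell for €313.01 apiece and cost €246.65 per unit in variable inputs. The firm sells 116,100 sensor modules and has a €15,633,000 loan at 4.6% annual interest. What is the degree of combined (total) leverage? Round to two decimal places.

2.95

Total contribution margin = 116,100 × €66.36 = €7,704,396.00.
Operating income = contribution − fixed costs = €7,704,396.00 − €4,371,800 = €3,332,596.00. Interest = €719,118.00, so EBIT − I = €2,613,478.00.
DCL = contribution ÷ (EBIT − I) = €7,704,396.00 ÷ €2,613,478.00 = 2.9479.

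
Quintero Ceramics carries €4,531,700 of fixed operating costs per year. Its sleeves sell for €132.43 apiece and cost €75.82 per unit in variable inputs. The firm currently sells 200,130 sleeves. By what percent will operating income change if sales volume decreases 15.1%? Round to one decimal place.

-25.2%

At 200,130 units, contribution = 200,130 × €56.61 = €11,329,359.30.
Operating income = contribution − fixed costs = €11,329,359.30 − €4,531,700 = €6,797,659.30.
DOL = contribution ÷ EBIT = €11,329,359.30 ÷ €6,797,659.30 = 1.6667.
Operating income changes by 1.6667 × -15.1% = -25.2%.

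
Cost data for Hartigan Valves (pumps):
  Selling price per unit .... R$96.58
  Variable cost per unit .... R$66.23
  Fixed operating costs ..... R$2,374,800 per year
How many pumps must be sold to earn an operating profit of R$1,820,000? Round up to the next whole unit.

138,215 pumps

Unit CM = price − variable cost = R$96.58 − R$66.23 = R$30.35.
Required volume = (fixed costs + target profit) ÷ CM = (R$2,374,800 + R$1,820,000) ÷ R$30.35 = 138,214.17, so 138,215 pumps.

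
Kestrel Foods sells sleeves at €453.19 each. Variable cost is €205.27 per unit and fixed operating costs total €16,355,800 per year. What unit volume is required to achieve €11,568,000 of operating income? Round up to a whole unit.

112,633 sleeves

Each unit contributes €453.19 − €205.27 = €247.92.
Need Q such that Q × €247.92 − €16,355,800 = €11,568,000, i.e. Q = €27,923,800 / €247.92 = 112,632.30 → 112,633.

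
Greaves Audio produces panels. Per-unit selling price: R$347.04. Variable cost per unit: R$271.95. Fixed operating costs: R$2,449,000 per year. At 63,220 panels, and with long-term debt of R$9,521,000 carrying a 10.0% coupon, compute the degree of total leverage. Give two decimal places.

3.53

Contribution at this volume is 63,220 × R$75.09 = R$4,747,189.80.
Subtracting fixed costs: EBIT = R$4,747,189.80 − R$2,449,000 = R$2,298,189.80. Interest = R$952,100.00.
DOL = R$4,747,189.80 ÷ R$2,298,189.80 = 2.0656; DFL = R$2,298,189.80 ÷ R$1,346,089.80 = 1.7073.
Combined leverage = 2.0656 × 1.7073 = 3.5266.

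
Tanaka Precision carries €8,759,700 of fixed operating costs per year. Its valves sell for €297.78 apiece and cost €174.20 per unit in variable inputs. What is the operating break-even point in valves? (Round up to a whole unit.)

70,883 valves

Unit CM = price − variable cost = €297.78 − €174.20 = €123.58.
Units to break even: €8,759,700 ÷ €123.58 = 70,882.83, rounded up to 70,883.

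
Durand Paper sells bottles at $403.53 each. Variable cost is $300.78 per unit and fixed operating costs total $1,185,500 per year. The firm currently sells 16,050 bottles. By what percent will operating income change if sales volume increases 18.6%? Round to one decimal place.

At 16,050 units, contribution = 16,050 × $102.75 = $1,649,137.50.
Operating income = contribution − fixed costs = $1,649,137.50 − $1,185,500 = $463,637.50.
So DOL = total CM / EBIT = $1,649,137.50 / $463,637.50 = 3.5570.
So EBIT moves 3.5570 × (+18.6%) = +66.2%.

+66.2%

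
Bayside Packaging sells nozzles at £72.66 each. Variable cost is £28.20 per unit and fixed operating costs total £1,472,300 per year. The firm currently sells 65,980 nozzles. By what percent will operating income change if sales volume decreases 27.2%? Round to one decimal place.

At 65,980 units, contribution = 65,980 × £44.46 = £2,933,470.80.
Subtracting fixed costs: EBIT = £2,933,470.80 − £1,472,300 = £1,461,170.80.
So DOL = total CM / EBIT = £2,933,470.80 / £1,461,170.80 = 2.0076.
%ΔEBIT = DOL × %ΔSales = 2.0076 × -27.2% = -54.6%.

-54.6%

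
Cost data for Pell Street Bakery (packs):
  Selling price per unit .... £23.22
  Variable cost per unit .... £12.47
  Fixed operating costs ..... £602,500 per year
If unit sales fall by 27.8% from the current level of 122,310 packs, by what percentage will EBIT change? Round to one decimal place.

Contribution at this volume is 122,310 × £10.75 = £1,314,832.50.
Operating income = contribution − fixed costs = £1,314,832.50 − £602,500 = £712,332.50.
Degree of operating leverage = £1,314,832.50 / £712,332.50 = 1.8458.
So EBIT moves 1.8458 × (-27.8%) = -51.3%.

-51.3%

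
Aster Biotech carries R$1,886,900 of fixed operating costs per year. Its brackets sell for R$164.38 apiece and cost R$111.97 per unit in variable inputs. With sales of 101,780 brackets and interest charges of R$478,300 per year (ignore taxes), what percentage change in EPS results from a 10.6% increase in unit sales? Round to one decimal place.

Contribution at this volume is 101,780 × R$52.41 = R$5,334,289.80.
EBIT = R$5,334,289.80 − R$1,886,900 = R$3,447,389.80.
Interest = R$478,300.00, so EBIT − I = R$2,969,089.80.
Degree of combined leverage = contribution ÷ (EBIT − I) = R$5,334,289.80 ÷ R$2,969,089.80 = 1.7966.
EPS therefore changes by 1.7966 × (+10.6%) = +19.0%.

+19.0%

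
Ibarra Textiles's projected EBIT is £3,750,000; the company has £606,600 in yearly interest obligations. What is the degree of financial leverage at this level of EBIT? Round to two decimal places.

1.19

Interest = £606,600.00.
DFL = EBIT ÷ (EBIT − I) = £3,750,000 ÷ (£3,750,000 − £606,600.00) = £3,750,000 ÷ £3,143,400.00 = 1.1930.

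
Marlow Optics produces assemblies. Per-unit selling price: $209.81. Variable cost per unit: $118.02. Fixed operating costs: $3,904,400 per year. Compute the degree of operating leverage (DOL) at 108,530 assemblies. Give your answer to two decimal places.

At 108,530 units, contribution = 108,530 × $91.79 = $9,961,968.70.
EBIT = $9,961,968.70 − $3,904,400 = $6,057,568.70.
Degree of operating leverage = $9,961,968.70 / $6,057,568.70 = 1.6445.

1.64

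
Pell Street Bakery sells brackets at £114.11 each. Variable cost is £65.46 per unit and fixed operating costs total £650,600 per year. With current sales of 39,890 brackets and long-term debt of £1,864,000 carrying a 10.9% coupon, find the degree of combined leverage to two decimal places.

Contribution at this volume is 39,890 × £48.65 = £1,940,648.50.
EBIT = £1,940,648.50 − £650,600 = £1,290,048.50. Interest = £203,176.00, so EBIT − I = £1,086,872.50.
DCL = contribution ÷ (EBIT − I) = £1,940,648.50 ÷ £1,086,872.50 = 1.7855.

1.79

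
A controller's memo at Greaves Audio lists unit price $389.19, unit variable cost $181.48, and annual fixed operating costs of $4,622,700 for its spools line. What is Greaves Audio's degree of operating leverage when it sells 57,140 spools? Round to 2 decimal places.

1.64

Contribution at this volume is 57,140 × $207.71 = $11,868,549.40.
EBIT = $11,868,549.40 − $4,622,700 = $7,245,849.40.
DOL = contribution ÷ EBIT = $11,868,549.40 ÷ $7,245,849.40 = 1.6380.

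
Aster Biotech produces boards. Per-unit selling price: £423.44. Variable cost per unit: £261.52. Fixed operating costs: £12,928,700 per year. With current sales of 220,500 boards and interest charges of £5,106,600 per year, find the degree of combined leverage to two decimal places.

2.02

Contribution at this volume is 220,500 × £161.92 = £35,703,360.00.
Subtracting fixed costs: EBIT = £35,703,360.00 − £12,928,700 = £22,774,660.00. Interest = £5,106,600.00, so EBIT − I = £17,668,060.00.
Degree of total leverage = total CM / (EBIT − interest) = £35,703,360.00 / £17,668,060.00 = 2.0208.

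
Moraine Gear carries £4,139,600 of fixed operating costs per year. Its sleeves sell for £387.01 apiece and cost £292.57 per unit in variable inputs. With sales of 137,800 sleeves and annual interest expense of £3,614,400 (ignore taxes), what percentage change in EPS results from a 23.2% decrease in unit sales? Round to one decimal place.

-57.4%

At 137,800 units, contribution = 137,800 × £94.44 = £13,013,832.00.
EBIT = £13,013,832.00 − £4,139,600 = £8,874,232.00.
After interest of £3,614,400.00, pre-tax earnings = £5,259,832.00.
DCL = total CM / (EBIT − I) = £13,013,832.00 / £5,259,832.00 = 2.4742.
%ΔEPS = DCL × %ΔSales = 2.4742 × -23.2% = -57.4%.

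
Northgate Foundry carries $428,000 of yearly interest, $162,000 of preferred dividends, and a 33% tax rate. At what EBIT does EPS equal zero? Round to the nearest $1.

Grossing the preferred dividend up to pre-tax terms: $162,000 / (1 − 0.33) = $241,791.04.
Financial break-even EBIT = interest + D_p ÷ (1 − t) = $428,000 + $241,791.04 = $669,791.04.

$669,791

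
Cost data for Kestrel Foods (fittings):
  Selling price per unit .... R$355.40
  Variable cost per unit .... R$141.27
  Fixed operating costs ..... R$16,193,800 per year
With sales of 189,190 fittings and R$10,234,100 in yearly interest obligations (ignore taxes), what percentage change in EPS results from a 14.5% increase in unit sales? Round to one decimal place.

At 189,190 units, contribution = 189,190 × R$214.13 = R$40,511,254.70.
EBIT = R$40,511,254.70 − R$16,193,800 = R$24,317,454.70.
After interest of R$10,234,100.00, pre-tax earnings = R$14,083,354.70.
Degree of combined leverage = contribution ÷ (EBIT − I) = R$40,511,254.70 ÷ R$14,083,354.70 = 2.8765.
EPS therefore changes by 2.8765 × (+14.5%) = +41.7%.

+41.7%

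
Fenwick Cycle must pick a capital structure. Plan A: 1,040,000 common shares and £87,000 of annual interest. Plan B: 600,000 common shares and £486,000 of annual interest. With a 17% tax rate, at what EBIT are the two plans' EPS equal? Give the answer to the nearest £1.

At indifference, (EBIT − 87,000)(1 − t)/1,040,000 = (EBIT − 486,000)(1 − t)/600,000.
Cancelling (1 − t) and cross-multiplying: 600,000·(EBIT − 87,000) = 1,040,000·(EBIT − 486,000).
EBIT × (1,040,000 − 600,000) = 486,000 × 1,040,000 − 87,000 × 600,000 = 453,240,000,000, so EBIT = 453,240,000,000 ÷ 440,000 = 1,030,090.91.

£1,030,091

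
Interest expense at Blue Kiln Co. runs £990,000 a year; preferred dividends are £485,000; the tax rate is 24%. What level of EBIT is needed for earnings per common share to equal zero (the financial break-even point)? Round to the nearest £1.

Grossing the preferred dividend up to pre-tax terms: £485,000 / (1 − 0.24) = £638,157.89.
EPS = 0 when EBIT covers interest plus the pre-tax preferred burden: £990,000 + £638,157.89 = £1,628,157.89.

£1,628,158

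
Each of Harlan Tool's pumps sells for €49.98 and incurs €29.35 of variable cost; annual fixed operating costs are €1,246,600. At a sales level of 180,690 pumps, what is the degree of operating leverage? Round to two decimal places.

1.50

At 180,690 units, contribution = 180,690 × €20.63 = €3,727,634.70.
Operating income = contribution − fixed costs = €3,727,634.70 − €1,246,600 = €2,481,034.70.
Degree of operating leverage = €3,727,634.70 / €2,481,034.70 = 1.5025.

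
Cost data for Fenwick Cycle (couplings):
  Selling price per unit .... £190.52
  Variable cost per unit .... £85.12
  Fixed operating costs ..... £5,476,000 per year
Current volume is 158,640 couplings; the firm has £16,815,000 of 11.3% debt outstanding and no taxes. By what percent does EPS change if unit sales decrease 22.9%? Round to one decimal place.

Total contribution margin = 158,640 × £105.40 = £16,720,656.00.
Subtracting fixed costs: EBIT = £16,720,656.00 − £5,476,000 = £11,244,656.00.
After interest of £1,900,095.00, pre-tax earnings = £9,344,561.00.
DCL = total CM / (EBIT − I) = £16,720,656.00 / £9,344,561.00 = 1.7893.
%ΔEPS = DCL × %ΔSales = 1.7893 × -22.9% = -41.0%.

-41.0%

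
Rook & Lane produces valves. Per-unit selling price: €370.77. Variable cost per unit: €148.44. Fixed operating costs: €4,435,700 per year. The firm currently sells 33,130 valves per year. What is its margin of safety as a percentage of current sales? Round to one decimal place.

Unit CM = price − variable cost = €370.77 − €148.44 = €222.33. Break-even units = €4,435,700 ÷ €222.33 = 19,950.97; break-even revenue = 19,950.97 × €370.77 = €7,397,222.55.
Actual sales revenue = 33,130 × €370.77 = €12,283,610.10.
Margin of safety = (€12,283,610.10 − €7,397,222.55) ÷ €12,283,610.10 = 39.8%.

39.8%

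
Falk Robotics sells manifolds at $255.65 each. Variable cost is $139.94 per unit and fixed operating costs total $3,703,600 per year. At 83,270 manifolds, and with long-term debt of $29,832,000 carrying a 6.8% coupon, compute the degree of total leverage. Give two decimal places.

At 83,270 units, contribution = 83,270 × $115.71 = $9,635,171.70.
Operating income = contribution − fixed costs = $9,635,171.70 − $3,703,600 = $5,931,571.70. Interest = $2,028,576.00.
DOL = $9,635,171.70 ÷ $5,931,571.70 = 1.6244; DFL = $5,931,571.70 ÷ $3,902,995.70 = 1.5197.
Combined leverage = 1.6244 × 1.5197 = 2.4686.

2.47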